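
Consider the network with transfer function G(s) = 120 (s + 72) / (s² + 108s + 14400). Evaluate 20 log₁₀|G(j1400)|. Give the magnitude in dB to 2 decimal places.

|j1400 + 72| = √(1400² + 72²) = 1402
|(j1400)² + 108(j1400) + 14400| = |-1.9456e+06 + j1.512e+05| = 1.951e+06
|G(j1400)| = 120 × 1402 / 1.951e+06 = 0.086203
20 log₁₀(0.086203) = -21.290 dB

-21.29 dB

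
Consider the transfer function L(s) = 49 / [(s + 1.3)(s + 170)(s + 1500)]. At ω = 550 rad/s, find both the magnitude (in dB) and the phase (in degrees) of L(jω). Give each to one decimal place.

|j550 + 1.3| = √(550² + 1.3²) = 550
|j550 + 170| = √(550² + 170²) = 575.7
|j550 + 1500| = √(550² + 1500²) = 1598
|L(j550)| = 49 / (550 × 575.7 × 1598) = 9.6866e-08
20 log₁₀(9.6866e-08) = -140.28 dB
∠(j550 + 1.3) = arctan(550/1.3) = 89.86°
∠(j550 + 170) = arctan(550/170) = 72.82°
∠(j550 + 1500) = arctan(550/1500) = 20.14°
∠L(j550) = − (89.86° + 72.82° + 20.14°) = -182.82°

|L| = -140.3 dB, ∠L = -182.8°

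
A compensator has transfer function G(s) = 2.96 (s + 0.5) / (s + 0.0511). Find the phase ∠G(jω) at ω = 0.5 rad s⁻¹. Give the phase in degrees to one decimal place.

-39.2°

∠(j0.5 + 0.5) = arctan(0.5/0.5) = 45.00°
∠(j0.5 + 0.0511) = arctan(0.5/0.0511) = 84.16°
∠G(j0.5) = 45.00° − 84.16° = -39.16°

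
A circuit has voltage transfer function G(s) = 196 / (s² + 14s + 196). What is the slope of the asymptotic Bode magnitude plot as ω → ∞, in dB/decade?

With 0 zeros and 2 poles, the high-frequency asymptotic slope is 20 × (0 − 2) = -40 dB/decade.

-40 dB/decade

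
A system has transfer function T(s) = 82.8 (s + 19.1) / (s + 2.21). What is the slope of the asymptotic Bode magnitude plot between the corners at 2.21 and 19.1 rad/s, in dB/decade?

In this band the factors already past their corner are: pole at 2.21; net slope = -20 dB/decade.

-20 dB/decade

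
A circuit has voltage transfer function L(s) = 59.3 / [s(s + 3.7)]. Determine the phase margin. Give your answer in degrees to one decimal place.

Gain crossover: |L(jω)| = 1 at ω ≈ 7.27 rad/s.
∠L(j7.27) = −90° − arctan(7.27/3.7) ≈ -153.03°
PM = 180° + (-153.03°) = 26.97°

27.0°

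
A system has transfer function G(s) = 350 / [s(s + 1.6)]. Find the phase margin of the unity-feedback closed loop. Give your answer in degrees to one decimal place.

Gain crossover: |G(jω)| = 1 at ω ≈ 18.7 rad/sec.
∠G(j18.7) = −90° − arctan(18.7/1.6) ≈ -175.10°
PM = 180° + (-175.10°) = 4.90°

4.9 deg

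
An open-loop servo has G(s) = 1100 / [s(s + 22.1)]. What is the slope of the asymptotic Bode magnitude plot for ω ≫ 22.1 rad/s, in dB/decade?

-40 dB/decade

With 0 zeros and 2 poles, the high-frequency asymptotic slope is 20 × (0 − 2) = -40 dB/decade.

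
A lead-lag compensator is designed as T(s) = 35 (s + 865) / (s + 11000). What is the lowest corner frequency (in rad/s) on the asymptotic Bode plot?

Break frequencies occur at each pole and zero magnitude: 865 rad/s, 11000 rad/s.
The lowest is 865 rad/s.

865 rad/s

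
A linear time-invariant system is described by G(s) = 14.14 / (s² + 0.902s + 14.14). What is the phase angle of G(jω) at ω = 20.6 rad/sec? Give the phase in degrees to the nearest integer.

∠[(j20.6)² + 0.902(j20.6) + 14.14] = ∠[-410.22 + j18.581] = 177.41°
∠G(j20.6) = −177.41° = -177.41°

-177°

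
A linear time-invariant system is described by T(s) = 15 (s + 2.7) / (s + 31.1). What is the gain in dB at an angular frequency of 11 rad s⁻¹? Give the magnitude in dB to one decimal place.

14.2 dB

|j11 + 2.7| = √(11² + 2.7²) = 11.33
|j11 + 31.1| = √(11² + 31.1²) = 32.99
|T(j11)| = 15 × 11.33 / 32.99 = 5.1503
20 log₁₀(5.1503) = 14.24 dB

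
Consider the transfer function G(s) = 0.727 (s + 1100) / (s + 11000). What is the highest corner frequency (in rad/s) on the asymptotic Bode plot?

11000 rad/s

Break frequencies occur at each pole and zero magnitude: 1100 rad/s, 11000 rad/s.
The highest is 11000 rad/s.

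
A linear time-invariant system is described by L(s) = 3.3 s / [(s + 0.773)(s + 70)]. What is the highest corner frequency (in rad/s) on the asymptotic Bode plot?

Break frequencies occur at each pole and zero magnitude: 0.773 rad/s, 70 rad/s.
The highest is 70 rad/s.

70 rad/s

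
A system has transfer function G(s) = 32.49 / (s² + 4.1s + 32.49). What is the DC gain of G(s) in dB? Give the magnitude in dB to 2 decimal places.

G(0) = 32.49 / 32.49 = 1
20 log₁₀(1) = 0.000 dB

0.00 dB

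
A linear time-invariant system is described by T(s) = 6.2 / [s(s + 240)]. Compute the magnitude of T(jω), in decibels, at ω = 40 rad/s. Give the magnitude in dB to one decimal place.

|j40 + 240| = √(40² + 240²) = 243.3
|j40| = 40
|T(j40)| = 6.2 / (243.3 × 40) = 0.00063705
20 log₁₀(0.00063705) = -63.92 dB

-63.9 dB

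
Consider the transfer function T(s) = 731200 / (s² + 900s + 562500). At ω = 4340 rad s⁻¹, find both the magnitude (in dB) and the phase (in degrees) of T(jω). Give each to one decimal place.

|(j4340)² + 900(j4340) + 562500| = |-1.8273e+07 + j3.906e+06| = 1.869e+07
|T(j4340)| = 731200 / 1.869e+07 = 0.039131
20 log₁₀(0.039131) = -28.15 dB
∠[(j4340)² + 900(j4340) + 562500] = ∠[-1.8273e+07 + j3.906e+06] = 167.93°
∠T(j4340) = −167.93° = -167.93°

|T| = -28.1 dB, ∠T = -167.9°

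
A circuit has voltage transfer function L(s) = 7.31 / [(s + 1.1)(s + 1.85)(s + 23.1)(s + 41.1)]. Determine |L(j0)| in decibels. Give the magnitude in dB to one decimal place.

L(0) = 7.31 / (1.1 × 1.85 × 23.1 × 41.1) = 0.0037835
20 log₁₀(0.0037835) = -48.44 dB

-48.4 dB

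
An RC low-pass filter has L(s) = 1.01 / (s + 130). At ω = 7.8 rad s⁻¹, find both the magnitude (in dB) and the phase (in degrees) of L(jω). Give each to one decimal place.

|L| = -42.2 dB, ∠L = -3.4 deg

|j7.8 + 130| = √(7.8² + 130²) = 130.2
|L(j7.8)| = 1.01 / 130.2 = 0.0077553
20 log₁₀(0.0077553) = -42.21 dB
∠(j7.8 + 130) = arctan(7.8/130) = 3.43°
∠L(j7.8) = −3.43° = -3.43°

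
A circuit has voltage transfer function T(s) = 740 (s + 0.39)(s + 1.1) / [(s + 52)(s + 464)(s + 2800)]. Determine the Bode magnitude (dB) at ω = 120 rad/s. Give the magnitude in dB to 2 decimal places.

-24.34 dB

|j120 + 0.39| = √(120² + 0.39²) = 120
|j120 + 1.1| = √(120² + 1.1²) = 120
|j120 + 52| = √(120² + 52²) = 130.8
|j120 + 464| = √(120² + 464²) = 479.3
|j120 + 2800| = √(120² + 2800²) = 2803
|T(j120)| = 740 × 120 × 120 / (130.8 × 479.3 × 2803) = 0.060664
20 log₁₀(0.060664) = -24.341 dB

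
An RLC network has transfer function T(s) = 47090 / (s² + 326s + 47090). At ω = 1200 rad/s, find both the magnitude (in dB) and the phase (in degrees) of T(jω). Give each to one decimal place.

|T| = -29.7 dB, ∠T = -164.3 deg

|(j1200)² + 326(j1200) + 47090| = |-1.3929e+06 + j3.912e+05| = 1.447e+06
|T(j1200)| = 47090 / 1.447e+06 = 0.032548
20 log₁₀(0.032548) = -29.75 dB
∠[(j1200)² + 326(j1200) + 47090] = ∠[-1.3929e+06 + j3.912e+05] = 164.31°
∠T(j1200) = −164.31° = -164.31°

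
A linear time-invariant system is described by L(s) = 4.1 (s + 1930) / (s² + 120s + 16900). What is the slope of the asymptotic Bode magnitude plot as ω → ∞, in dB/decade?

With 1 zero and 2 poles, the high-frequency asymptotic slope is 20 × (1 − 2) = -20 dB/decade.

-20 dB/decade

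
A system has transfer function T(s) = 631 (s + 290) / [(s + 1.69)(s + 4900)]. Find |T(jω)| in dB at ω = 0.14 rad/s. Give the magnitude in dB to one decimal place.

|j0.14 + 290| = √(0.14² + 290²) = 290
|j0.14 + 1.69| = √(0.14² + 1.69²) = 1.696
|j0.14 + 4900| = √(0.14² + 4900²) = 4900
|T(j0.14)| = 631 × 290 / (1.696 × 4900) = 22.022
20 log₁₀(22.022) = 26.86 dB

26.9 dB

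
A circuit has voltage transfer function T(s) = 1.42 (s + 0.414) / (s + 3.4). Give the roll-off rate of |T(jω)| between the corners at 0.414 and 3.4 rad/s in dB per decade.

20 dB/decade

In this band the factors already past their corner are: zero at 0.414; net slope = 20 dB/decade.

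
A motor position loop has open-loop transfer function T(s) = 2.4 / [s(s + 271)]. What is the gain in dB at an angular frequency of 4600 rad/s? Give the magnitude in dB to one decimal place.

-138.9 dB

|j4600 + 271| = √(4600² + 271²) = 4608
|j4600| = 4600
|T(j4600)| = 2.4 / (4608 × 4600) = 1.1323e-07
20 log₁₀(1.1323e-07) = -138.92 dB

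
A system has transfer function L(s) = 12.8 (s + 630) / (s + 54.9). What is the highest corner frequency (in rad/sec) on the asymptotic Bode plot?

630 rad/sec

Break frequencies occur at each pole and zero magnitude: 54.9 rad/sec, 630 rad/sec.
The highest is 630 rad/sec.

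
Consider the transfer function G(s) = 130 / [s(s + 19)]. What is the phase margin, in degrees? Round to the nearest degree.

71°

Gain crossover: |G(jω)| = 1 at ω ≈ 6.48 rad/sec.
∠G(j6.48) = −90° − arctan(6.48/19) ≈ -108.82°
PM = 180° + (-108.82°) = 71.18°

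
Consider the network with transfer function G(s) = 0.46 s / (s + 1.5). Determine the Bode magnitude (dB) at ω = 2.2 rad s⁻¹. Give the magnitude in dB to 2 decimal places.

|j2.2| = 2.2
|j2.2 + 1.5| = √(2.2² + 1.5²) = 2.663
|G(j2.2)| = 0.46 × 2.2 / 2.663 = 0.38006
20 log₁₀(0.38006) = -8.403 dB

-8.40 dB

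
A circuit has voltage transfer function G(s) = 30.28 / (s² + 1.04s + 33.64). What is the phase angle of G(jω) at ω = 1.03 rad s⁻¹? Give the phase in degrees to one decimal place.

∠[(j1.03)² + 1.04(j1.03) + 33.64] = ∠[32.579 + j1.0712] = 1.88°
∠G(j1.03) = −1.88° = -1.88°

-1.9°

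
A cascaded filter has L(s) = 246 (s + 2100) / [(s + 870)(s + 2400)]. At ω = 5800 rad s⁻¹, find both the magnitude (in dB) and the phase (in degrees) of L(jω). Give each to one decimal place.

|L| = -27.7 dB, ∠L = -78.9°

|j5800 + 2100| = √(5800² + 2100²) = 6168
|j5800 + 870| = √(5800² + 870²) = 5865
|j5800 + 2400| = √(5800² + 2400²) = 6277
|L(j5800)| = 246 × 6168 / (5865 × 6277) = 0.04122
20 log₁₀(0.04122) = -27.70 dB
∠(j5800 + 2100) = arctan(5800/2100) = 70.10°
∠(j5800 + 870) = arctan(5800/870) = 81.47°
∠(j5800 + 2400) = arctan(5800/2400) = 67.52°
∠L(j5800) = 70.10° − (81.47° + 67.52°) = -78.89°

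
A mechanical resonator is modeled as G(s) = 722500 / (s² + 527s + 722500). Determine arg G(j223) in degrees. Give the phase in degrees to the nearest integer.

-10 deg

∠[(j223)² + 527(j223) + 722500] = ∠[6.7277e+05 + j1.1752e+05] = 9.91°
∠G(j223) = −9.91° = -9.91°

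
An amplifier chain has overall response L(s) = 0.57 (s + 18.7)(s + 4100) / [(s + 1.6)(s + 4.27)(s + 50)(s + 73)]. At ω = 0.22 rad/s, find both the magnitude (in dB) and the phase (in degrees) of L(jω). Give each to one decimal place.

|L| = 4.8 dB, ∠L = -10.5°

|j0.22 + 18.7| = √(0.22² + 18.7²) = 18.7
|j0.22 + 4100| = √(0.22² + 4100²) = 4100
|j0.22 + 1.6| = √(0.22² + 1.6²) = 1.615
|j0.22 + 4.27| = √(0.22² + 4.27²) = 4.276
|j0.22 + 50| = √(0.22² + 50²) = 50
|j0.22 + 73| = √(0.22² + 73²) = 73
|L(j0.22)| = 0.57 × 18.7 × 4100 / (1.615 × 4.276 × 50 × 73) = 1.734
20 log₁₀(1.734) = 4.78 dB
∠(j0.22 + 18.7) = arctan(0.22/18.7) = 0.67°
∠(j0.22 + 4100) = arctan(0.22/4100) = 0.00°
∠(j0.22 + 1.6) = arctan(0.22/1.6) = 7.83°
∠(j0.22 + 4.27) = arctan(0.22/4.27) = 2.95°
∠(j0.22 + 50) = arctan(0.22/50) = 0.25°
∠(j0.22 + 73) = arctan(0.22/73) = 0.17°
∠L(j0.22) = 0.67° + 0.00° − (7.83° + 2.95° + 0.25° + 0.17°) = -10.53°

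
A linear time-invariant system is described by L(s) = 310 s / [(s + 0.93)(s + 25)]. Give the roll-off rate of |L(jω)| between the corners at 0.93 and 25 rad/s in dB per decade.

In this band the factors already past their corner are: 1 differentiator zero, pole at 0.93; net slope = 0 dB/decade.

0 dB/decade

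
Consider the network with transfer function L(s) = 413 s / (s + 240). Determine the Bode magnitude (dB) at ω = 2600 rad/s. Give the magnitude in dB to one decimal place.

|j2600| = 2600
|j2600 + 240| = √(2600² + 240²) = 2611
|L(j2600)| = 413 × 2600 / 2611 = 411.25
20 log₁₀(411.25) = 52.28 dB

52.3 dB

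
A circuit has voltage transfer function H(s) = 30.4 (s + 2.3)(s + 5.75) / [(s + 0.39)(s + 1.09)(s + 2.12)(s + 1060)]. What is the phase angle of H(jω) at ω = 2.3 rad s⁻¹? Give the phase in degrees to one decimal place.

-125.7 deg

∠(j2.3 + 2.3) = arctan(2.3/2.3) = 45.00°
∠(j2.3 + 5.75) = arctan(2.3/5.75) = 21.80°
∠(j2.3 + 0.39) = arctan(2.3/0.39) = 80.38°
∠(j2.3 + 1.09) = arctan(2.3/1.09) = 64.64°
∠(j2.3 + 2.12) = arctan(2.3/2.12) = 47.33°
∠(j2.3 + 1060) = arctan(2.3/1060) = 0.12°
∠H(j2.3) = 45.00° + 21.80° − (80.38° + 64.64° + 47.33° + 0.12°) = -125.67°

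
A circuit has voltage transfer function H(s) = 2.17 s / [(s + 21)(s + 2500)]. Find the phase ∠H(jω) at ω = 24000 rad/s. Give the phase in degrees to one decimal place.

∠(j24000) = 90.00°
∠(j24000 + 21) = arctan(24000/21) = 89.95°
∠(j24000 + 2500) = arctan(24000/2500) = 84.05°
∠H(j24000) = 90.00° − (89.95° + 84.05°) = -84.00°

-84.0°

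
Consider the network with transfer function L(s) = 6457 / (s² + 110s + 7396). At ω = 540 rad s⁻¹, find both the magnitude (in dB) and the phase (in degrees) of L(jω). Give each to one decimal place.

|L| = -33.1 dB, ∠L = -168.2 deg

|(j540)² + 110(j540) + 7396| = |-2.842e+05 + j59400| = 2.903e+05
|L(j540)| = 6457 / 2.903e+05 = 0.022239
20 log₁₀(0.022239) = -33.06 dB
∠[(j540)² + 110(j540) + 7396] = ∠[-2.842e+05 + j59400] = 168.19°
∠L(j540) = −168.19° = -168.19°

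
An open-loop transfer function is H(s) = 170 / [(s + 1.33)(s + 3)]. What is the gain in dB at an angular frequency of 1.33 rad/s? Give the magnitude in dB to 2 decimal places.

28.80 dB

|j1.33 + 1.33| = √(1.33² + 1.33²) = 1.881
|j1.33 + 3| = √(1.33² + 3²) = 3.282
|H(j1.33)| = 170 / (1.881 × 3.282) = 27.542
20 log₁₀(27.542) = 28.800 dB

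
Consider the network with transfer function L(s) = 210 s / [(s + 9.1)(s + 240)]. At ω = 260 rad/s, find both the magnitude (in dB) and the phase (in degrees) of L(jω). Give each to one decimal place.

|j260| = 260
|j260 + 9.1| = √(260² + 9.1²) = 260.2
|j260 + 240| = √(260² + 240²) = 353.8
|L(j260)| = 210 × 260 / (260.2 × 353.8) = 0.59313
20 log₁₀(0.59313) = -4.54 dB
∠(j260) = 90.00°
∠(j260 + 9.1) = arctan(260/9.1) = 88.00°
∠(j260 + 240) = arctan(260/240) = 47.29°
∠L(j260) = 90.00° − (88.00° + 47.29°) = -45.29°

|L| = -4.5 dB, ∠L = -45.3°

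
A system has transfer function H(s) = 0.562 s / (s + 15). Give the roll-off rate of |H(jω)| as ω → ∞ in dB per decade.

With 1 zero and 1 pole, the high-frequency asymptotic slope is 20 × (1 − 1) = 0 dB/decade.

0 dB/decade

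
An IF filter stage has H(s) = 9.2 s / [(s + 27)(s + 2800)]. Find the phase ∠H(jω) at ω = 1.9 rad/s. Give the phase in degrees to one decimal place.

85.9°

∠(j1.9) = 90.00°
∠(j1.9 + 27) = arctan(1.9/27) = 4.03°
∠(j1.9 + 2800) = arctan(1.9/2800) = 0.04°
∠H(j1.9) = 90.00° − (4.03° + 0.04°) = 85.94°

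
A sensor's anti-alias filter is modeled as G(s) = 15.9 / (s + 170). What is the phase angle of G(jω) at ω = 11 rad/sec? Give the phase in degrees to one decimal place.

-3.7°

∠(j11 + 170) = arctan(11/170) = 3.70°
∠G(j11) = −3.70° = -3.70°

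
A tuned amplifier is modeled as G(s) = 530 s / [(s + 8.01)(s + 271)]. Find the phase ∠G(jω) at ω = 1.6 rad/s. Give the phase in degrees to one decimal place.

∠(j1.6) = 90.00°
∠(j1.6 + 8.01) = arctan(1.6/8.01) = 11.30°
∠(j1.6 + 271) = arctan(1.6/271) = 0.34°
∠G(j1.6) = 90.00° − (11.30° + 0.34°) = 78.37°

78.4 deg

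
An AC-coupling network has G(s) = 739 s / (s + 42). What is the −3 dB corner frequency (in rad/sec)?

For a single-pole high-pass, the −3 dB point is at the pole: ω = 42 rad/sec.

42 rad/sec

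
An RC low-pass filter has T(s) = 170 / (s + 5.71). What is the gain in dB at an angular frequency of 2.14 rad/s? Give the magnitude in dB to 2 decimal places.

|j2.14 + 5.71| = √(2.14² + 5.71²) = 6.098
|T(j2.14)| = 170 / 6.098 = 27.879
20 log₁₀(27.879) = 28.905 dB

28.91 dB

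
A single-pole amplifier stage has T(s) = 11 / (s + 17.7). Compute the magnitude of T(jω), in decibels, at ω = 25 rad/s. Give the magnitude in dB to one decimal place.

-8.9 dB

|j25 + 17.7| = √(25² + 17.7²) = 30.63
|T(j25)| = 11 / 30.63 = 0.35911
20 log₁₀(0.35911) = -8.90 dB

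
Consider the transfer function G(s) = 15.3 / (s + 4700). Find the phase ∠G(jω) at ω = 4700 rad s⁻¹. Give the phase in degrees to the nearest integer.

∠(j4700 + 4700) = arctan(4700/4700) = 45.00°
∠G(j4700) = −45.00° = -45.00°

-45°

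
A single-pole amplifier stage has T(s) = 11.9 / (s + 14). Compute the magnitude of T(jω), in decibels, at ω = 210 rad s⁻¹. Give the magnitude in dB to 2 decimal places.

|j210 + 14| = √(210² + 14²) = 210.5
|T(j210)| = 11.9 / 210.5 = 0.056541
20 log₁₀(0.056541) = -24.953 dB

-24.95 dB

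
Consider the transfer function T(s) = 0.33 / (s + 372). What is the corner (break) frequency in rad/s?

372 rad/s

The single real pole at s = −372 gives a corner at ω = 372 rad/s.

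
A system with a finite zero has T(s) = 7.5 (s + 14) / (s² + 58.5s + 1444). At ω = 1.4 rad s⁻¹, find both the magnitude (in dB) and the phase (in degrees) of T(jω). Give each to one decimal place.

|j1.4 + 14| = √(1.4² + 14²) = 14.07
|(j1.4)² + 58.5(j1.4) + 1444| = |1442 + j81.9| = 1444
|T(j1.4)| = 7.5 × 14.07 / 1444 = 0.073059
20 log₁₀(0.073059) = -22.73 dB
∠(j1.4 + 14) = arctan(1.4/14) = 5.71°
∠[(j1.4)² + 58.5(j1.4) + 1444] = ∠[1442 + j81.9] = 3.25°
∠T(j1.4) = 5.71° − 3.25° = 2.46°

|T| = -22.7 dB, ∠T = 2.5 deg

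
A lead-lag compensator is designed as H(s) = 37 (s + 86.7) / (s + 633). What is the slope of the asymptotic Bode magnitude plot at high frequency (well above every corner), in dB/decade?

0 dB/decade

With 1 zero and 1 pole, the high-frequency asymptotic slope is 20 × (1 − 1) = 0 dB/decade.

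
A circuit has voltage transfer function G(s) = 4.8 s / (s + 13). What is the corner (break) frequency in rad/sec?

The single real pole at s = −13 gives a corner at ω = 13 rad/sec.

13 rad/sec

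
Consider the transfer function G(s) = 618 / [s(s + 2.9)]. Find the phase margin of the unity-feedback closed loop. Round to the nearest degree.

7°

Gain crossover: |G(jω)| = 1 at ω ≈ 24.8 rad s⁻¹.
∠G(j24.8) = −90° − arctan(24.8/2.9) ≈ -173.32°
PM = 180° + (-173.32°) = 6.68°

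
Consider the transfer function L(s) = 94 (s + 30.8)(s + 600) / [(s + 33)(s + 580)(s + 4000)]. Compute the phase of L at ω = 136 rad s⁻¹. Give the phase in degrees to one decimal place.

-1.5°

∠(j136 + 30.8) = arctan(136/30.8) = 77.24°
∠(j136 + 600) = arctan(136/600) = 12.77°
∠(j136 + 33) = arctan(136/33) = 76.36°
∠(j136 + 580) = arctan(136/580) = 13.20°
∠(j136 + 4000) = arctan(136/4000) = 1.95°
∠L(j136) = 77.24° + 12.77° − (76.36° + 13.20° + 1.95°) = -1.49°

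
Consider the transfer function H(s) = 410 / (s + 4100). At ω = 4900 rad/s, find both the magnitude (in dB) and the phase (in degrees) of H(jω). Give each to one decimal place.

|H| = -23.9 dB, ∠H = -50.1°

|j4900 + 4100| = √(4900² + 4100²) = 6389
|H(j4900)| = 410 / 6389 = 0.064172
20 log₁₀(0.064172) = -23.85 dB
∠(j4900 + 4100) = arctan(4900/4100) = 50.08°
∠H(j4900) = −50.08° = -50.08°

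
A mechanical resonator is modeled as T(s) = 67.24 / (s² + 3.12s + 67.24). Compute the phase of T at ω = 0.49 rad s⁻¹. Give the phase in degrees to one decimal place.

∠[(j0.49)² + 3.12(j0.49) + 67.24] = ∠[67 + j1.5288] = 1.31°
∠T(j0.49) = −1.31° = -1.31°

-1.3°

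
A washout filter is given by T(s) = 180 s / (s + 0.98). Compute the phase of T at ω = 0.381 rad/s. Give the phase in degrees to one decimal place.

∠(j0.381) = 90.00°
∠(j0.381 + 0.98) = arctan(0.381/0.98) = 21.24°
∠T(j0.381) = 90.00° − 21.24° = 68.76°

68.8°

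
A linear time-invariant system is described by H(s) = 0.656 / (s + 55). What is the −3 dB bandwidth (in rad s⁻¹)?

55 rad s⁻¹

For a single-pole low-pass, the −3 dB point is at the pole: ω = 55 rad s⁻¹.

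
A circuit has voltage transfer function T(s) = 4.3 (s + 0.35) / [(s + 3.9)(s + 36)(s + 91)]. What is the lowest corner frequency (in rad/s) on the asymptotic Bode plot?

Break frequencies occur at each pole and zero magnitude: 0.35 rad/s, 3.9 rad/s, 36 rad/s, 91 rad/s.
The lowest is 0.35 rad/s.

0.35 rad/s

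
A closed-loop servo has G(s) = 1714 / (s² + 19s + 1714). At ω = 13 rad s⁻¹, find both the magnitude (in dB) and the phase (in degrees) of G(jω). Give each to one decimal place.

|(j13)² + 19(j13) + 1714| = |1545 + j247| = 1565
|G(j13)| = 1714 / 1565 = 1.0955
20 log₁₀(1.0955) = 0.79 dB
∠[(j13)² + 19(j13) + 1714] = ∠[1545 + j247] = 9.08°
∠G(j13) = −9.08° = -9.08°

|G| = 0.8 dB, ∠G = -9.1 deg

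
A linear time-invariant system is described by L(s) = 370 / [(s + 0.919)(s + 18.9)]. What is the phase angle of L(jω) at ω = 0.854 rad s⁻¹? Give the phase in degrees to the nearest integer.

∠(j0.854 + 0.919) = arctan(0.854/0.919) = 42.90°
∠(j0.854 + 18.9) = arctan(0.854/18.9) = 2.59°
∠L(j0.854) = − (42.90° + 2.59°) = -45.49°

-45°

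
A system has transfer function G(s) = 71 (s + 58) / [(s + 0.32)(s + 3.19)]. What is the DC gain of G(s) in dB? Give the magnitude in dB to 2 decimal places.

G(0) = 71 × 58 / (0.32 × 3.19) = 4034.1
20 log₁₀(4034.1) = 72.115 dB

72.11 dB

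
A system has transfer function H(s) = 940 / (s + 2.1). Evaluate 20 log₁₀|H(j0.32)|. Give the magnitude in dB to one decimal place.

52.9 dB

|j0.32 + 2.1| = √(0.32² + 2.1²) = 2.124
|H(j0.32)| = 940 / 2.124 = 442.51
20 log₁₀(442.51) = 52.92 dB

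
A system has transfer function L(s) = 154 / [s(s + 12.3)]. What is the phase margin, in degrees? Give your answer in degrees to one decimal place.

51.5°

Gain crossover: |L(jω)| = 1 at ω ≈ 9.79 rad/s.
∠L(j9.79) = −90° − arctan(9.79/12.3) ≈ -128.53°
PM = 180° + (-128.53°) = 51.47°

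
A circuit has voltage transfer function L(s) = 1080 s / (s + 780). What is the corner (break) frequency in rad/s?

780 rad/s

The single real pole at s = −780 gives a corner at ω = 780 rad/s.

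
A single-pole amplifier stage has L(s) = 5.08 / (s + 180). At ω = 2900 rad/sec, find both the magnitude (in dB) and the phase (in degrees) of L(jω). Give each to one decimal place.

|L| = -55.1 dB, ∠L = -86.4 deg

|j2900 + 180| = √(2900² + 180²) = 2906
|L(j2900)| = 5.08 / 2906 = 0.0017484
20 log₁₀(0.0017484) = -55.15 dB
∠(j2900 + 180) = arctan(2900/180) = 86.45°
∠L(j2900) = −86.45° = -86.45°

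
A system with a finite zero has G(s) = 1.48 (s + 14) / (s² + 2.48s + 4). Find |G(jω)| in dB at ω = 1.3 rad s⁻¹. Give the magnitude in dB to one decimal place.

14.4 dB

|j1.3 + 14| = √(1.3² + 14²) = 14.06
|(j1.3)² + 2.48(j1.3) + 4| = |2.31 + j3.224| = 3.966
|G(j1.3)| = 1.48 × 14.06 / 3.966 = 5.2467
20 log₁₀(5.2467) = 14.40 dB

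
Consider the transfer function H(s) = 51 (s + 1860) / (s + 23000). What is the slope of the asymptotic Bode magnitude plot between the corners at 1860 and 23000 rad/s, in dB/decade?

20 dB/decade

In this band the factors already past their corner are: zero at 1860; net slope = 20 dB/decade.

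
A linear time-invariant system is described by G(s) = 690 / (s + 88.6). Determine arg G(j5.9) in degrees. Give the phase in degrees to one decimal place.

∠(j5.9 + 88.6) = arctan(5.9/88.6) = 3.81°
∠G(j5.9) = −3.81° = -3.81°

-3.8 deg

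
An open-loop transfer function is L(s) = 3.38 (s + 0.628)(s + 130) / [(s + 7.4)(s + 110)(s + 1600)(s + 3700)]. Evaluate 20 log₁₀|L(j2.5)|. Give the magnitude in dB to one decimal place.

-133.0 dB

|j2.5 + 0.628| = √(2.5² + 0.628²) = 2.578
|j2.5 + 130| = √(2.5² + 130²) = 130
|j2.5 + 7.4| = √(2.5² + 7.4²) = 7.811
|j2.5 + 110| = √(2.5² + 110²) = 110
|j2.5 + 1600| = √(2.5² + 1600²) = 1600
|j2.5 + 3700| = √(2.5² + 3700²) = 3700
|L(j2.5)| = 3.38 × 2.578 × 130 / (7.811 × 110 × 1600 × 3700) = 2.2266e-07
20 log₁₀(2.2266e-07) = -133.05 dB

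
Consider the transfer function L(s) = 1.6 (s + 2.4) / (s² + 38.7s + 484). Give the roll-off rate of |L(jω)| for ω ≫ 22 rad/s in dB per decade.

-20 dB/decade

With 1 zero and 2 poles, the high-frequency asymptotic slope is 20 × (1 − 2) = -20 dB/decade.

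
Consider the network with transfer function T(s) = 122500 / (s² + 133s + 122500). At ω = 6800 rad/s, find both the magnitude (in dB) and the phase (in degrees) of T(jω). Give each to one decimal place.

|T| = -51.5 dB, ∠T = -178.9°

|(j6800)² + 133(j6800) + 122500| = |-4.6118e+07 + j9.044e+05| = 4.613e+07
|T(j6800)| = 122500 / 4.613e+07 = 0.0026557
20 log₁₀(0.0026557) = -51.52 dB
∠[(j6800)² + 133(j6800) + 122500] = ∠[-4.6118e+07 + j9.044e+05] = 178.88°
∠T(j6800) = −178.88° = -178.88°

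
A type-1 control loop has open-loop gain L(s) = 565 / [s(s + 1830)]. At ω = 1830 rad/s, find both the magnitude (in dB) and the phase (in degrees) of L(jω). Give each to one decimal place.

|L| = -78.5 dB, ∠L = -135.0°

|j1830 + 1830| = √(1830² + 1830²) = 2588
|j1830| = 1830
|L(j1830)| = 565 / (2588 × 1830) = 0.0001193
20 log₁₀(0.0001193) = -78.47 dB
∠(j1830 + 1830) = arctan(1830/1830) = 45.00°
∠(j1830) = 90.00°
∠L(j1830) = − (45.00° + 90.00°) = -135.00°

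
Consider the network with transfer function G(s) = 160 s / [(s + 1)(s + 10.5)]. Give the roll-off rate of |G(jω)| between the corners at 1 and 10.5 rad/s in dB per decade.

In this band the factors already past their corner are: 1 differentiator zero, pole at 1; net slope = 0 dB/decade.

0 dB/decade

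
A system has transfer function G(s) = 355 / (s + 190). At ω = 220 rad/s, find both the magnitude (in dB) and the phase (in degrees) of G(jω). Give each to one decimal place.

|j220 + 190| = √(220² + 190²) = 290.7
|G(j220)| = 355 / 290.7 = 1.2212
20 log₁₀(1.2212) = 1.74 dB
∠(j220 + 190) = arctan(220/190) = 49.18°
∠G(j220) = −49.18° = -49.18°

|G| = 1.7 dB, ∠G = -49.2°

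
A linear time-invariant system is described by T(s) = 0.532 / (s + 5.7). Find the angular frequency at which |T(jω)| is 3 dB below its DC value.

5.7 rad/s

For a single-pole low-pass, the −3 dB point is at the pole: ω = 5.7 rad/s.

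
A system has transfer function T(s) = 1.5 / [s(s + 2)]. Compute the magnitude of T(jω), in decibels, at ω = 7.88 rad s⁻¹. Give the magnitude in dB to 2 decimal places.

-32.61 dB

|j7.88 + 2| = √(7.88² + 2²) = 8.13
|j7.88| = 7.88
|T(j7.88)| = 1.5 / (8.13 × 7.88) = 0.023414
20 log₁₀(0.023414) = -32.610 dB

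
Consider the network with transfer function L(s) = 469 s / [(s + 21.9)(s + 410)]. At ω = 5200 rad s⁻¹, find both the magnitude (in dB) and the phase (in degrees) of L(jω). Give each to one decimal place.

|j5200| = 5200
|j5200 + 21.9| = √(5200² + 21.9²) = 5200
|j5200 + 410| = √(5200² + 410²) = 5216
|L(j5200)| = 469 × 5200 / (5200 × 5216) = 0.089912
20 log₁₀(0.089912) = -20.92 dB
∠(j5200) = 90.00°
∠(j5200 + 21.9) = arctan(5200/21.9) = 89.76°
∠(j5200 + 410) = arctan(5200/410) = 85.49°
∠L(j5200) = 90.00° − (89.76° + 85.49°) = -85.25°

|L| = -20.9 dB, ∠L = -85.3°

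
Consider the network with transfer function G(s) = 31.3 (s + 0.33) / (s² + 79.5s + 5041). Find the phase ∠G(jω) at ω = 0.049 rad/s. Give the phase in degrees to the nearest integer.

∠(j0.049 + 0.33) = arctan(0.049/0.33) = 8.45°
∠[(j0.049)² + 79.5(j0.049) + 5041] = ∠[5041 + j3.8955] = 0.04°
∠G(j0.049) = 8.45° − 0.04° = 8.40°

8 deg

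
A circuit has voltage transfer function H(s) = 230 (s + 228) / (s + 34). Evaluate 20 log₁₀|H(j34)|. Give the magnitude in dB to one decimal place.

|j34 + 228| = √(34² + 228²) = 230.5
|j34 + 34| = √(34² + 34²) = 48.08
|H(j34)| = 230 × 230.5 / 48.08 = 1102.7
20 log₁₀(1102.7) = 60.85 dB

60.8 dB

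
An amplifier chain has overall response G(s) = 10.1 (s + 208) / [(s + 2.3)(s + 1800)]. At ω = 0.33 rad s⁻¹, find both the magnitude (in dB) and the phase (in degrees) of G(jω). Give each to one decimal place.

|j0.33 + 208| = √(0.33² + 208²) = 208
|j0.33 + 2.3| = √(0.33² + 2.3²) = 2.324
|j0.33 + 1800| = √(0.33² + 1800²) = 1800
|G(j0.33)| = 10.1 × 208 / (2.324 × 1800) = 0.5023
20 log₁₀(0.5023) = -5.98 dB
∠(j0.33 + 208) = arctan(0.33/208) = 0.09°
∠(j0.33 + 2.3) = arctan(0.33/2.3) = 8.16°
∠(j0.33 + 1800) = arctan(0.33/1800) = 0.01°
∠G(j0.33) = 0.09° − (8.16° + 0.01°) = -8.08°

|G| = -6.0 dB, ∠G = -8.1 deg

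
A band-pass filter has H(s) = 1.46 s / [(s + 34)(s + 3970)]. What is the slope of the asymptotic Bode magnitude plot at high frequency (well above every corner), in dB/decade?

-20 dB/decade

With 1 zero and 2 poles, the high-frequency asymptotic slope is 20 × (1 − 2) = -20 dB/decade.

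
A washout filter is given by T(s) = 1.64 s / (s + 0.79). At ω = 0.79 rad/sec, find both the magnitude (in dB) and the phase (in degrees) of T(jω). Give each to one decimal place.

|j0.79| = 0.79
|j0.79 + 0.79| = √(0.79² + 0.79²) = 1.117
|T(j0.79)| = 1.64 × 0.79 / 1.117 = 1.1597
20 log₁₀(1.1597) = 1.29 dB
∠(j0.79) = 90.00°
∠(j0.79 + 0.79) = arctan(0.79/0.79) = 45.00°
∠T(j0.79) = 90.00° − 45.00° = 45.00°

|T| = 1.3 dB, ∠T = 45.0°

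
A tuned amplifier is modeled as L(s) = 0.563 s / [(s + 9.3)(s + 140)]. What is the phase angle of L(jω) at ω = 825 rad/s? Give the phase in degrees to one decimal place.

-79.7°

∠(j825) = 90.00°
∠(j825 + 9.3) = arctan(825/9.3) = 89.35°
∠(j825 + 140) = arctan(825/140) = 80.37°
∠L(j825) = 90.00° − (89.35° + 80.37°) = -79.72°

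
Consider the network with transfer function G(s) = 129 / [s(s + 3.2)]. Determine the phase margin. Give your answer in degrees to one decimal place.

16.0°

Gain crossover: |G(jω)| = 1 at ω ≈ 11.1 rad s⁻¹.
∠G(j11.1) = −90° − arctan(11.1/3.2) ≈ -163.97°
PM = 180° + (-163.97°) = 16.03°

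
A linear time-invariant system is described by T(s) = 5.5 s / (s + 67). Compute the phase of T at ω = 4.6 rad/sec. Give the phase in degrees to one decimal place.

86.1°

∠(j4.6) = 90.00°
∠(j4.6 + 67) = arctan(4.6/67) = 3.93°
∠T(j4.6) = 90.00° − 3.93° = 86.07°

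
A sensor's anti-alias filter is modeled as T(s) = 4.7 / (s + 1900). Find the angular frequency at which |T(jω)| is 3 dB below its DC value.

1900 rad/s

For a single-pole low-pass, the −3 dB point is at the pole: ω = 1900 rad/s.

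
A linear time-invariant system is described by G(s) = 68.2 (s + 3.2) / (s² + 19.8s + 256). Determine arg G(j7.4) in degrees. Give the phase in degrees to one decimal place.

∠(j7.4 + 3.2) = arctan(7.4/3.2) = 66.61°
∠[(j7.4)² + 19.8(j7.4) + 256] = ∠[201.24 + j146.52] = 36.06°
∠G(j7.4) = 66.61° − 36.06° = 30.56°

30.6°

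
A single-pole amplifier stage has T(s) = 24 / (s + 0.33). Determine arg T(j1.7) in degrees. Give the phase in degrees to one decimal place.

∠(j1.7 + 0.33) = arctan(1.7/0.33) = 79.01°
∠T(j1.7) = −79.01° = -79.01°

-79.0°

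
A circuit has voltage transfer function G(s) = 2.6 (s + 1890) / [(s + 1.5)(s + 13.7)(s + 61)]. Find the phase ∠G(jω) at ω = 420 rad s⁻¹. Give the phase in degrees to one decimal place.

∠(j420 + 1890) = arctan(420/1890) = 12.53°
∠(j420 + 1.5) = arctan(420/1.5) = 89.80°
∠(j420 + 13.7) = arctan(420/13.7) = 88.13°
∠(j420 + 61) = arctan(420/61) = 81.74°
∠G(j420) = 12.53° − (89.80° + 88.13° + 81.74°) = -247.13°

-247.1°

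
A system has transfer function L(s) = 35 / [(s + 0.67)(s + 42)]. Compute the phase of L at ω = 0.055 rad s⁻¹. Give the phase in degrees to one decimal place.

∠(j0.055 + 0.67) = arctan(0.055/0.67) = 4.69°
∠(j0.055 + 42) = arctan(0.055/42) = 0.08°
∠L(j0.055) = − (4.69° + 0.08°) = -4.77°

-4.8°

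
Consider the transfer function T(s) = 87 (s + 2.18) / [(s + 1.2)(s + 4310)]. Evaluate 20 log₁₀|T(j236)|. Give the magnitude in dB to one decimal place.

-33.9 dB

|j236 + 2.18| = √(236² + 2.18²) = 236
|j236 + 1.2| = √(236² + 1.2²) = 236
|j236 + 4310| = √(236² + 4310²) = 4316
|T(j236)| = 87 × 236 / (236 × 4316) = 0.020156
20 log₁₀(0.020156) = -33.91 dB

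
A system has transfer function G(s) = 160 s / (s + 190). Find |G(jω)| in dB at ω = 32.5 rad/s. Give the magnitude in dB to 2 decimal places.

28.62 dB

|j32.5| = 32.5
|j32.5 + 190| = √(32.5² + 190²) = 192.8
|G(j32.5)| = 160 × 32.5 / 192.8 = 26.977
20 log₁₀(26.977) = 28.620 dB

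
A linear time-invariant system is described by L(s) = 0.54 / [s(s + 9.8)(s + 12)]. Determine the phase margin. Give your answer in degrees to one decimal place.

Gain crossover: |L(jω)| = 1 at ω ≈ 0.00459 rad/s.
∠L(j0.00459) = −90° − arctan(0.00459/9.8) − arctan(0.00459/12) ≈ -90.05°
PM = 180° + (-90.05°) = 89.95°

90.0°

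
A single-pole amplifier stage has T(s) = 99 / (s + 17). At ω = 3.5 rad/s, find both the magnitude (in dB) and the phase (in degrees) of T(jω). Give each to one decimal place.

|T| = 15.1 dB, ∠T = -11.6°

|j3.5 + 17| = √(3.5² + 17²) = 17.36
|T(j3.5)| = 99 / 17.36 = 5.7039
20 log₁₀(5.7039) = 15.12 dB
∠(j3.5 + 17) = arctan(3.5/17) = 11.63°
∠T(j3.5) = −11.63° = -11.63°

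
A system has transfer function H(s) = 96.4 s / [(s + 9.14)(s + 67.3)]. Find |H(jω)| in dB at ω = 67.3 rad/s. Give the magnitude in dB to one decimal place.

0.0 dB

|j67.3| = 67.3
|j67.3 + 9.14| = √(67.3² + 9.14²) = 67.92
|j67.3 + 67.3| = √(67.3² + 67.3²) = 95.18
|H(j67.3)| = 96.4 × 67.3 / (67.92 × 95.18) = 1.0036
20 log₁₀(1.0036) = 0.03 dB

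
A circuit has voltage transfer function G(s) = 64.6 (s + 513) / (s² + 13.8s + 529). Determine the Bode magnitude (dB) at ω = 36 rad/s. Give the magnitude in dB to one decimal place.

31.2 dB

|j36 + 513| = √(36² + 513²) = 514.3
|(j36)² + 13.8(j36) + 529| = |-767 + j496.8| = 913.8
|G(j36)| = 64.6 × 514.3 / 913.8 = 36.354
20 log₁₀(36.354) = 31.21 dB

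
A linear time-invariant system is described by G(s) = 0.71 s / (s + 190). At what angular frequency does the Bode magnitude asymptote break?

The single real pole at s = −190 gives a corner at ω = 190 rad/s.

190 rad/s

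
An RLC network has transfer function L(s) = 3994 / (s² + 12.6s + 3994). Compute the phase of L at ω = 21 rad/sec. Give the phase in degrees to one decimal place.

∠[(j21)² + 12.6(j21) + 3994] = ∠[3553 + j264.6] = 4.26°
∠L(j21) = −4.26° = -4.26°

-4.3°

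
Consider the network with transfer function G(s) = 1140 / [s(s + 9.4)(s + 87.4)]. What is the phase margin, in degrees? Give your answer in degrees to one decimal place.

Gain crossover: |G(jω)| = 1 at ω ≈ 1.37 rad/sec.
∠G(j1.37) = −90° − arctan(1.37/9.4) − arctan(1.37/87.4) ≈ -99.21°
PM = 180° + (-99.21°) = 80.79°

80.8°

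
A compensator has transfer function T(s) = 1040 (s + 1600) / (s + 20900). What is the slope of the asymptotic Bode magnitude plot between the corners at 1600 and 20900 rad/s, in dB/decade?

20 dB/decade

In this band the factors already past their corner are: zero at 1600; net slope = 20 dB/decade.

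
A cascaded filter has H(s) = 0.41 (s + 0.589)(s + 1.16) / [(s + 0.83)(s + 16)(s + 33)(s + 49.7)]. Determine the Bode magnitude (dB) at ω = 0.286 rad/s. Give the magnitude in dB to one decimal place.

|j0.286 + 0.589| = √(0.286² + 0.589²) = 0.6548
|j0.286 + 1.16| = √(0.286² + 1.16²) = 1.195
|j0.286 + 0.83| = √(0.286² + 0.83²) = 0.8779
|j0.286 + 16| = √(0.286² + 16²) = 16
|j0.286 + 33| = √(0.286² + 33²) = 33
|j0.286 + 49.7| = √(0.286² + 49.7²) = 49.7
|H(j0.286)| = 0.41 × 0.6548 × 1.195 / (0.8779 × 16 × 33 × 49.7) = 1.3919e-05
20 log₁₀(1.3919e-05) = -97.13 dB

-97.1 dB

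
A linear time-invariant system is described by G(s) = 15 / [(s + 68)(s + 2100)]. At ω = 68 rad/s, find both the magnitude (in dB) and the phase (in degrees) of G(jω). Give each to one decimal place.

|G| = -82.6 dB, ∠G = -46.9°

|j68 + 68| = √(68² + 68²) = 96.17
|j68 + 2100| = √(68² + 2100²) = 2101
|G(j68)| = 15 / (96.17 × 2101) = 7.4237e-05
20 log₁₀(7.4237e-05) = -82.59 dB
∠(j68 + 68) = arctan(68/68) = 45.00°
∠(j68 + 2100) = arctan(68/2100) = 1.85°
∠G(j68) = − (45.00° + 1.85°) = -46.85°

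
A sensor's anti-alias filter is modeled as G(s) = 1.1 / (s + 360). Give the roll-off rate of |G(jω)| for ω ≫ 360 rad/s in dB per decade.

-20 dB/decade

With 0 zeros and 1 pole, the high-frequency asymptotic slope is 20 × (0 − 1) = -20 dB/decade.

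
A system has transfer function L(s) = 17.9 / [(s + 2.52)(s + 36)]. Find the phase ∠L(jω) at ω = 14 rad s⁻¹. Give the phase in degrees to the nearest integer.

-101°

∠(j14 + 2.52) = arctan(14/2.52) = 79.80°
∠(j14 + 36) = arctan(14/36) = 21.25°
∠L(j14) = − (79.80° + 21.25°) = -101.05°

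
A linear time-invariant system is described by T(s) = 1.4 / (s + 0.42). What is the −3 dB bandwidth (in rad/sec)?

0.42 rad/sec

For a single-pole low-pass, the −3 dB point is at the pole: ω = 0.42 rad/sec.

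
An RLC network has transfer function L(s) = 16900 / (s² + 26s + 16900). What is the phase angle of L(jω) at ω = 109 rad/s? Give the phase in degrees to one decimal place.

-29.5°

∠[(j109)² + 26(j109) + 16900] = ∠[5019 + j2834] = 29.45°
∠L(j109) = −29.45° = -29.45°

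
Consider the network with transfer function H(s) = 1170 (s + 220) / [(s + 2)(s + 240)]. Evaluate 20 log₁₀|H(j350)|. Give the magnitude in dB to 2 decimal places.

10.25 dB

|j350 + 220| = √(350² + 220²) = 413.4
|j350 + 2| = √(350² + 2²) = 350
|j350 + 240| = √(350² + 240²) = 424.4
|H(j350)| = 1170 × 413.4 / (350 × 424.4) = 3.2563
20 log₁₀(3.2563) = 10.254 dB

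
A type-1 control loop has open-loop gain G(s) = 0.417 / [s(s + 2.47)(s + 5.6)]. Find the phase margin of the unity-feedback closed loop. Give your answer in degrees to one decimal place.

89.0°

Gain crossover: |G(jω)| = 1 at ω ≈ 0.0301 rad/s.
∠G(j0.0301) = −90° − arctan(0.0301/2.47) − arctan(0.0301/5.6) ≈ -91.01°
PM = 180° + (-91.01°) = 88.99°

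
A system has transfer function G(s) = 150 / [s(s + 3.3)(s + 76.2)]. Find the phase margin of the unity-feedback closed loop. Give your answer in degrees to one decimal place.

79.5 deg

Gain crossover: |G(jω)| = 1 at ω ≈ 0.587 rad/s.
∠G(j0.587) = −90° − arctan(0.587/3.3) − arctan(0.587/76.2) ≈ -100.53°
PM = 180° + (-100.53°) = 79.47°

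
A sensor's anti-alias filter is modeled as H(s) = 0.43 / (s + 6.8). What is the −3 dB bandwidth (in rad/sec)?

6.8 rad/sec

For a single-pole low-pass, the −3 dB point is at the pole: ω = 6.8 rad/sec.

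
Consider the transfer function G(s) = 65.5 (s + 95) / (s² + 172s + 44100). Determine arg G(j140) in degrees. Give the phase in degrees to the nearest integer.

∠(j140 + 95) = arctan(140/95) = 55.84°
∠[(j140)² + 172(j140) + 44100] = ∠[24500 + j24080] = 44.50°
∠G(j140) = 55.84° − 44.50° = 11.34°

11°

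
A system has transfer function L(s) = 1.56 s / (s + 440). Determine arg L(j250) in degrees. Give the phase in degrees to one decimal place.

60.4 deg

∠(j250) = 90.00°
∠(j250 + 440) = arctan(250/440) = 29.60°
∠L(j250) = 90.00° − 29.60° = 60.40°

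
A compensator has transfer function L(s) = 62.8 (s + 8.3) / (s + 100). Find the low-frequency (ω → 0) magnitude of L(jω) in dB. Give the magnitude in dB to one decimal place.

14.3 dB

L(0) = 62.8 × 8.3 / 100 = 5.2124
20 log₁₀(5.2124) = 14.34 dB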